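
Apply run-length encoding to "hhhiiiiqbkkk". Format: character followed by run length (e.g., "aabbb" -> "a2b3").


Input: 'hhhiiiiqbkkk'
Operation: identify consecutive runs
Runs: 'hhh' -> h3, 'iiii' -> i4, 'q' -> q1, 'b' -> b1, 'kkk' -> k3
Encoded: h3i4q1b1k3


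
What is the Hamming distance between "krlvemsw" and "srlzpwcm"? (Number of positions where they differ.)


String 1: 'krlvemsw'
String 2: 'srlzpwcm'
Compare each position: pos 0: 'k'!='s', pos 1: 'r'=='r', pos 2: 'l'=='l', pos 3: 'v'!='z', pos 4: 'e'!='p', pos 5: 'm'!='w', pos 6: 's'!='c', pos 7: 'w'!='m'
Differing positions: 6
Hamming distance: 6


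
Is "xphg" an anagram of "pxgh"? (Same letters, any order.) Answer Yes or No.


String 1: 'pxgh' -> sorted: 'ghpx'
String 2: 'xphg' -> sorted: 'ghpx'
Compare sorted forms: 'ghpx' == 'ghpx'
Anagram: Yes


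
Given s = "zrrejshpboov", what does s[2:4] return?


Input string: 'zrrejshpboov'
Operation: slice [2:4]
Extract characters: s[2]='r', s[3]='e'
Result: re


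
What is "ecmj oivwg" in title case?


Input string: 'ecmj oivwg'
Operation: capitalize first letter of each word
Word transformations: 'ecmj'->'Ecmj', 'oivwg'->'Oivwg'
Result: Ecmj Oivwg


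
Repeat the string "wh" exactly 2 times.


Input string: 'wh'
Operation: repeat 2 times
Concatenation: 'wh' + 'wh'
Result: whwh


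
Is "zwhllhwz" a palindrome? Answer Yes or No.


Input string: 'zwhllhwz'
Reversed: 'zwhllhwz'
Compare pairs: s[0]='z' vs s[7]='z' (match), s[1]='w' vs s[6]='w' (match), s[2]='h' vs s[5]='h' (match), s[3]='l' vs s[4]='l' (match)
Palindrome: Yes


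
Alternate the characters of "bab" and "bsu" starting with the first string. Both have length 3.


String 1: 'bab'
String 2: 'bsu'
Operation: alternate characters
Pairs: 'b'+'b', 'a'+'s', 'b'+'u'
Result: bbasbu


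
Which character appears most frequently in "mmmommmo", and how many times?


Input: 'mmmommmo'
Operation: tally each character
Counts: 'm':6, 'o':2
Maximum: 'm' appears 6 times


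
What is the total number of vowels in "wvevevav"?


Input string: 'wvevevav'
Operation: count vowels (a, e, i, o, u)
Scan: s[0]='w', s[1]='v', s[2]='e' (vowel), s[3]='v', s[4]='e' (vowel), s[5]='v', s[6]='a' (vowel), s[7]='v'
Vowels found: 3
Result: 3


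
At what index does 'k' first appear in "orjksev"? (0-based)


Input string: 'orjksev'
Target: 'k'
Scanning left to right: s[0]='o', s[1]='r', s[2]='j', s[3]='k'
First match at index: 3


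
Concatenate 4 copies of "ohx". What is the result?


Input string: 'ohx'
Operation: repeat 4 times
Concatenation: 'ohx' + 'ohx' + 'ohx' + 'ohx'
Result: ohxohxohxohx


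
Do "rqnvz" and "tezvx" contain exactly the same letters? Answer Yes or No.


String 1: 'rqnvz' -> sorted: 'nqrvz'
String 2: 'tezvx' -> sorted: 'etvxz'
Compare sorted forms: 'nqrvz' != 'etvxz'
Anagram: No


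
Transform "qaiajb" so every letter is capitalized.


Input string: 'qaiajb'
Operation: convert each letter to uppercase
Mapping: 'q'->'Q', 'a'->'A', 'i'->'I', 'a'->'A', 'j'->'J', 'b'->'B'
Result: QAIAJB


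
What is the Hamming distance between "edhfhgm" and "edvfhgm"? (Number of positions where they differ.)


String 1: 'edhfhgm'
String 2: 'edvfhgm'
Compare each position: pos 0: 'e'=='e', pos 1: 'd'=='d', pos 2: 'h'!='v', pos 3: 'f'=='f', pos 4: 'h'=='h', pos 5: 'g'=='g', pos 6: 'm'=='m'
Differing positions: 1
Hamming distance: 1


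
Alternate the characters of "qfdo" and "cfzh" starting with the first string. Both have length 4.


String 1: 'qfdo'
String 2: 'cfzh'
Operation: alternate characters
Pairs: 'q'+'c', 'f'+'f', 'd'+'z', 'o'+'h'
Result: qcffdzoh


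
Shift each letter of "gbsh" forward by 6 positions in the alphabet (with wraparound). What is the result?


Input: 'gbsh', shift = 6
Operation: for each letter, (position + 6) mod 26
Mapping: 'g'(6+6=12)->'m', 'b'(1+6=7)->'h', 's'(18+6=24)->'y', 'h'(7+6=13)->'n'
Result: mhyn


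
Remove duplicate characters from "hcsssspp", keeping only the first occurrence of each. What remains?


Input: 'hcsssspp'
Operation: keep first occurrence of each character
Scan: s[0]='h' new -> keep; s[1]='c' new -> keep; s[2]='s' new -> keep; s[3]='s' seen -> skip; s[4]='s' seen -> skip; s[5]='s' seen -> skip; s[6]='p' new -> keep; s[7]='p' seen -> skip
Result: hcsp


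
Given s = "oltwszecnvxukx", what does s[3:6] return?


Input string: 'oltwszecnvxukx'
Operation: slice [3:6]
Extract characters: s[3]='w', s[4]='s', s[5]='z'
Result: wsz


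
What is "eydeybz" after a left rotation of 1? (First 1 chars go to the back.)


Input: 'eydeybz', shift = 1
Operation: split at index 1 and swap parts
Front part s[0:1] = 'e'
Back part s[1:] = 'ydeybz'
Rotated = back + front = 'ydeybz' + 'e'
Result: ydeybze


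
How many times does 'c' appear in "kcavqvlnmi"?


Input string: 'kcavqvlnmi'
Target character: 'c'
Scan each position: s[1]='c'
Matches found at indices: 1
Total: 1


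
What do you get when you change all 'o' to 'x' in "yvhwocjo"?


Input string: 'yvhwocjo'
Operation: replace 'o' with 'x'
Positions of 'o': 4, 7
After replacement: yvhwxcjx


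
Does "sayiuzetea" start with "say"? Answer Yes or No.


Input string: 'sayiuzetea'
Prefix to check: 'say'
First 3 characters of input: 'say'
Match: True
Result: Yes


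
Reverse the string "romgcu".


Input string: 'romgcu'
Operation: reverse character order
Original order: 'r' -> 'o' -> 'm' -> 'g' -> 'c' -> 'u'
Reversed order: 'u' -> 'c' -> 'g' -> 'm' -> 'o' -> 'r'
Result: ucgmor


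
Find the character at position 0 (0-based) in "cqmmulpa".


Input string: 'cqmmulpa'
Operation: get character at index 0
Index mapping: s[0]='c'
Result: 'c'


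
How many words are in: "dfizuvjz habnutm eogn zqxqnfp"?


Input string: 'dfizuvjz habnutm eogn zqxqnfp'
Operation: split by spaces
Words found: 'dfizuvjz', 'habnutm', 'eogn', 'zqxqnfp'
Word count: 4


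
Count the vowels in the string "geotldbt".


Input string: 'geotldbt'
Operation: count vowels (a, e, i, o, u)
Scan: s[0]='g', s[1]='e' (vowel), s[2]='o' (vowel), s[3]='t', s[4]='l', s[5]='d', s[6]='b', s[7]='t'
Vowels found: 2
Result: 2


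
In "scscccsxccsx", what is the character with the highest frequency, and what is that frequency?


Input: 'scscccsxccsx'
Operation: tally each character
Counts: 'c':6, 's':4, 'x':2
Maximum: 'c' appears 6 times


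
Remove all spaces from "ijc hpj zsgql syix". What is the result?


Input string: 'ijc hpj zsgql syix'
Operation: remove all spaces
Words: 'ijc', 'hpj', 'zsgql', 'syix'
Join without spaces: ijchpjzsgqlsyix


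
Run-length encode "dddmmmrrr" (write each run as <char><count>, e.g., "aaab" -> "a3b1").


Input: 'dddmmmrrr'
Operation: identify consecutive runs
Runs: 'ddd' -> d3, 'mmm' -> m3, 'rrr' -> r3
Encoded: d3m3r3


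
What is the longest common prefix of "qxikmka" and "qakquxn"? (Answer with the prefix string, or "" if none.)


String 1: 'qxikmka'
String 2: 'qakquxn'
Compare position by position:
pos 0: 'q' vs 'q' match
pos 1: 'x' vs 'a' differ -> stop
Longest common prefix: "q" (length 1)


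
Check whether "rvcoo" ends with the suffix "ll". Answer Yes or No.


Input string: 'rvcoo'
Suffix to check: 'll'
Last 2 characters of input: 'oo'
Match: False
Result: No


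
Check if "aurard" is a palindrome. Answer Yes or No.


Input string: 'aurard'
Reversed: 'drarua'
Compare pairs: s[0]='a' vs s[5]='d' (mismatch), s[1]='u' vs s[4]='r' (mismatch), s[2]='r' vs s[3]='a' (mismatch)
Palindrome: No


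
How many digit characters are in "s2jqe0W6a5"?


Input string: 's2jqe0W6a5'
Operation: count digit characters (0-9)
Scan: 's', '2'(digit), 'j', 'q', 'e', '0'(digit), 'W', '6'(digit), 'a', '5'(digit)
Digits found: 4
Result: 4


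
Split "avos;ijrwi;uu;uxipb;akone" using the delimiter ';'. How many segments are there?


Input string: 'avos;ijrwi;uu;uxipb;akone'
Delimiter: ';'
Split result: 'avos', 'ijrwi', 'uu', 'uxipb', 'akone'
Number of parts: 5


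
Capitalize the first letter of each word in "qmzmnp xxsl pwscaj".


Input string: 'qmzmnp xxsl pwscaj'
Operation: capitalize first letter of each word
Word transformations: 'qmzmnp'->'Qmzmnp', 'xxsl'->'Xxsl', 'pwscaj'->'Pwscaj'
Result: Qmzmnp Xxsl Pwscaj


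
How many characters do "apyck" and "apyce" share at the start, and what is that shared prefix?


String 1: 'apyck'
String 2: 'apyce'
Compare position by position:
pos 0: 'a' vs 'a' match
pos 1: 'p' vs 'p' match
pos 2: 'y' vs 'y' match
pos 3: 'c' vs 'c' match
pos 4: 'k' vs 'e' differ -> stop
Longest common prefix: "apyc" (length 4)


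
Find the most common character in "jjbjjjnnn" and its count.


Input: 'jjbjjjnnn'
Operation: tally each character
Counts: 'b':1, 'j':5, 'n':3
Maximum: 'j' appears 5 times


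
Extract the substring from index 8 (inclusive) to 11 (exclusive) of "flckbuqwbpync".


Input string: 'flckbuqwbpync'
Operation: slice [8:11]
Extract characters: s[8]='b', s[9]='p', s[10]='y'
Result: bpy


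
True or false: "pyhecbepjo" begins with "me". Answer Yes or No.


Input string: 'pyhecbepjo'
Prefix to check: 'me'
First 2 characters of input: 'py'
Match: False
Result: No


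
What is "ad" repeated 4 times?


Input string: 'ad'
Operation: repeat 4 times
Concatenation: 'ad' + 'ad' + 'ad' + 'ad'
Result: adadadad


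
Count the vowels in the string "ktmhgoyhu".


Input string: 'ktmhgoyhu'
Operation: count vowels (a, e, i, o, u)
Scan: s[0]='k', s[1]='t', s[2]='m', s[3]='h', s[4]='g', s[5]='o' (vowel), s[6]='y', s[7]='h', s[8]='u' (vowel)
Vowels found: 2
Result: 2


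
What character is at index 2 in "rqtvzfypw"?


Input string: 'rqtvzfypw'
Operation: get character at index 2
Index mapping: s[0]='r', s[1]='q', s[2]='t'
Result: 't'


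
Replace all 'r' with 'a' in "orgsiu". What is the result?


Input string: 'orgsiu'
Operation: replace 'r' with 'a'
Positions of 'r': 1
After replacement: oagsiu


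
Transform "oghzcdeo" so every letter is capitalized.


Input string: 'oghzcdeo'
Operation: convert each letter to uppercase
Mapping: 'o'->'O', 'g'->'G', 'h'->'H', 'z'->'Z', 'c'->'C', 'd'->'D', 'e'->'E', 'o'->'O'
Result: OGHZCDEO


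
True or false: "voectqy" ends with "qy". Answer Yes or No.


Input string: 'voectqy'
Suffix to check: 'qy'
Last 2 characters of input: 'qy'
Match: True
Result: Yes


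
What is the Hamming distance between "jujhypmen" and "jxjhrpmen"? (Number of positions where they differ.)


String 1: 'jujhypmen'
String 2: 'jxjhrpmen'
Compare each position: pos 0: 'j'=='j', pos 1: 'u'!='x', pos 2: 'j'=='j', pos 3: 'h'=='h', pos 4: 'y'!='r', pos 5: 'p'=='p', pos 6: 'm'=='m', pos 7: 'e'=='e', pos 8: 'n'=='n'
Differing positions: 2
Hamming distance: 2


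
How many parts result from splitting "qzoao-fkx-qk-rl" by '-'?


Input string: 'qzoao-fkx-qk-rl'
Delimiter: '-'
Split result: 'qzoao', 'fkx', 'qk', 'rl'
Number of parts: 4


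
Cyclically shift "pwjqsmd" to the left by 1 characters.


Input: 'pwjqsmd', shift = 1
Operation: split at index 1 and swap parts
Front part s[0:1] = 'p'
Back part s[1:] = 'wjqsmd'
Rotated = back + front = 'wjqsmd' + 'p'
Result: wjqsmdp


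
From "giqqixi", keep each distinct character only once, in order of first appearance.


Input: 'giqqixi'
Operation: keep first occurrence of each character
Scan: s[0]='g' new -> keep; s[1]='i' new -> keep; s[2]='q' new -> keep; s[3]='q' seen -> skip; s[4]='i' seen -> skip; s[5]='x' new -> keep; s[6]='i' seen -> skip
Result: giqx


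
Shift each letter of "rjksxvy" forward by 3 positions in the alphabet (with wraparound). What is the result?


Input: 'rjksxvy', shift = 3
Operation: for each letter, (position + 3) mod 26
Mapping: 'r'(17+3=20)->'u', 'j'(9+3=12)->'m', 'k'(10+3=13)->'n', 's'(18+3=21)->'v', 'x'(23+3=26, 26 mod 26=0)->'a', 'v'(21+3=24)->'y', 'y'(24+3=27, 27 mod 26=1)->'b'
Result: umnvayb


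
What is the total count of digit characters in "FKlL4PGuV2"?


Input string: 'FKlL4PGuV2'
Operation: count digit characters (0-9)
Scan: 'F', 'K', 'l', 'L', '4'(digit), 'P', 'G', 'u', 'V', '2'(digit)
Digits found: 2
Result: 2


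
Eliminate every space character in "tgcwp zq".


Input string: 'tgcwp zq'
Operation: remove all spaces
Words: 'tgcwp', 'zq'
Join without spaces: tgcwpzq


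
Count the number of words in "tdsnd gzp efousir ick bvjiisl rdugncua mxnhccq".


Input string: 'tdsnd gzp efousir ick bvjiisl rdugncua mxnhccq'
Operation: split by spaces
Words found: 'tdsnd', 'gzp', 'efousir', 'ick', 'bvjiisl', 'rdugncua', 'mxnhccq'
Word count: 7


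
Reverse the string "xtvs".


Input string: 'xtvs'
Operation: reverse character order
Original order: 'x' -> 't' -> 'v' -> 's'
Reversed order: 's' -> 'v' -> 't' -> 'x'
Result: svtx


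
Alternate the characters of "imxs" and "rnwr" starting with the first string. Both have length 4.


String 1: 'imxs'
String 2: 'rnwr'
Operation: alternate characters
Pairs: 'i'+'r', 'm'+'n', 'x'+'w', 's'+'r'
Result: irmnxwsr


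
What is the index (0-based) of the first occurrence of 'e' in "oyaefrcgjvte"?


Input string: 'oyaefrcgjvte'
Target: 'e'
Scanning left to right: s[0]='o', s[1]='y', s[2]='a', s[3]='e'
First match at index: 3


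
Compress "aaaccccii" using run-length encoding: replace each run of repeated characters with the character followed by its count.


Input: 'aaaccccii'
Operation: identify consecutive runs
Runs: 'aaa' -> a3, 'cccc' -> c4, 'ii' -> i2
Encoded: a3c4i2


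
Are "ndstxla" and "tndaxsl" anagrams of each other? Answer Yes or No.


String 1: 'ndstxla' -> sorted: 'adlnstx'
String 2: 'tndaxsl' -> sorted: 'adlnstx'
Compare sorted forms: 'adlnstx' == 'adlnstx'
Anagram: Yes


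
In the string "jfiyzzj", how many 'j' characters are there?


Input string: 'jfiyzzj'
Target character: 'j'
Scan each position: s[0]='j', s[6]='j'
Matches found at indices: 0, 6
Total: 2


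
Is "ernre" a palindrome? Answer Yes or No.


Input string: 'ernre'
Reversed: 'ernre'
Compare pairs: s[0]='e' vs s[4]='e' (match), s[1]='r' vs s[3]='r' (match)
Palindrome: Yes


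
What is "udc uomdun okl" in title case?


Input string: 'udc uomdun okl'
Operation: capitalize first letter of each word
Word transformations: 'udc'->'Udc', 'uomdun'->'Uomdun', 'okl'->'Okl'
Result: Udc Uomdun Okl


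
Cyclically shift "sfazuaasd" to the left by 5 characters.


Input: 'sfazuaasd', shift = 5
Operation: split at index 5 and swap parts
Front part s[0:5] = 'sfazu'
Back part s[5:] = 'aasd'
Rotated = back + front = 'aasd' + 'sfazu'
Result: aasdsfazu


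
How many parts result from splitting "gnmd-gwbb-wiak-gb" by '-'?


Input string: 'gnmd-gwbb-wiak-gb'
Delimiter: '-'
Split result: 'gnmd', 'gwbb', 'wiak', 'gb'
Number of parts: 4


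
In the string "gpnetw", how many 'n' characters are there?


Input string: 'gpnetw'
Target character: 'n'
Scan each position: s[2]='n'
Matches found at indices: 2
Total: 1


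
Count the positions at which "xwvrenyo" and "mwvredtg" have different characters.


String 1: 'xwvrenyo'
String 2: 'mwvredtg'
Compare each position: pos 0: 'x'!='m', pos 1: 'w'=='w', pos 2: 'v'=='v', pos 3: 'r'=='r', pos 4: 'e'=='e', pos 5: 'n'!='d', pos 6: 'y'!='t', pos 7: 'o'!='g'
Differing positions: 4
Hamming distance: 4


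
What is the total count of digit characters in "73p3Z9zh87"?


Input string: '73p3Z9zh87'
Operation: count digit characters (0-9)
Scan: '7'(digit), '3'(digit), 'p', '3'(digit), 'Z', '9'(digit), 'z', 'h', '8'(digit), '7'(digit)
Digits found: 6
Result: 6


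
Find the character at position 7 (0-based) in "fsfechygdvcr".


Input string: 'fsfechygdvcr'
Operation: get character at index 7
Index mapping: s[0]='f', s[1]='s', s[2]='f', s[3]='e', s[4]='c', s[5]='h', s[6]='y', s[7]='g'
Result: 'g'


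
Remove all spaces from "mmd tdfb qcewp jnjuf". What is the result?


Input string: 'mmd tdfb qcewp jnjuf'
Operation: remove all spaces
Words: 'mmd', 'tdfb', 'qcewp', 'jnjuf'
Join without spaces: mmdtdfbqcewpjnjuf


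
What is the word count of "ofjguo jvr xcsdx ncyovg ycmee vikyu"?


Input string: 'ofjguo jvr xcsdx ncyovg ycmee vikyu'
Operation: split by spaces
Words found: 'ofjguo', 'jvr', 'xcsdx', 'ncyovg', 'ycmee', 'vikyu'
Word count: 6


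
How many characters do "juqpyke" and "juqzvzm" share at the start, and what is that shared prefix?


String 1: 'juqpyke'
String 2: 'juqzvzm'
Compare position by position:
pos 0: 'j' vs 'j' match
pos 1: 'u' vs 'u' match
pos 2: 'q' vs 'q' match
pos 3: 'p' vs 'z' differ -> stop
Longest common prefix: "juq" (length 3)


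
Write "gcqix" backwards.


Input string: 'gcqix'
Operation: reverse character order
Original order: 'g' -> 'c' -> 'q' -> 'i' -> 'x'
Reversed order: 'x' -> 'i' -> 'q' -> 'c' -> 'g'
Result: xiqcg


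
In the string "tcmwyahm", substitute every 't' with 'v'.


Input string: 'tcmwyahm'
Operation: replace 't' with 'v'
Positions of 't': 0
After replacement: vcmwyahm


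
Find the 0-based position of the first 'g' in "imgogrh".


Input string: 'imgogrh'
Target: 'g'
Scanning left to right: s[0]='i', s[1]='m', s[2]='g'
First match at index: 2


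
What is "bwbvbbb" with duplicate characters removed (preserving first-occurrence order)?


Input: 'bwbvbbb'
Operation: keep first occurrence of each character
Scan: s[0]='b' new -> keep; s[1]='w' new -> keep; s[2]='b' seen -> skip; s[3]='v' new -> keep; s[4]='b' seen -> skip; s[5]='b' seen -> skip; s[6]='b' seen -> skip
Result: bwv


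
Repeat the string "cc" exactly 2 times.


Input string: 'cc'
Operation: repeat 2 times
Concatenation: 'cc' + 'cc'
Result: cccc


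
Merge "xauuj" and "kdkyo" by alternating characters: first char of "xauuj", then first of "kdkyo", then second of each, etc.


String 1: 'xauuj'
String 2: 'kdkyo'
Operation: alternate characters
Pairs: 'x'+'k', 'a'+'d', 'u'+'k', 'u'+'y', 'j'+'o'
Result: xkadukuyjo


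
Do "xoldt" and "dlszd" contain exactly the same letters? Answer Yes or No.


String 1: 'xoldt' -> sorted: 'dlotx'
String 2: 'dlszd' -> sorted: 'ddlsz'
Compare sorted forms: 'dlotx' != 'ddlsz'
Anagram: No


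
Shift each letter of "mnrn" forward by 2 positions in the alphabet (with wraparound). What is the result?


Input: 'mnrn', shift = 2
Operation: for each letter, (position + 2) mod 26
Mapping: 'm'(12+2=14)->'o', 'n'(13+2=15)->'p', 'r'(17+2=19)->'t', 'n'(13+2=15)->'p'
Result: optp


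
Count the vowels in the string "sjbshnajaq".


Input string: 'sjbshnajaq'
Operation: count vowels (a, e, i, o, u)
Scan: s[0]='s', s[1]='j', s[2]='b', s[3]='s', s[4]='h', s[5]='n', s[6]='a' (vowel), s[7]='j', s[8]='a' (vowel), s[9]='q'
Vowels found: 2
Result: 2


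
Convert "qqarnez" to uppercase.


Input string: 'qqarnez'
Operation: convert each letter to uppercase
Mapping: 'q'->'Q', 'q'->'Q', 'a'->'A', 'r'->'R', 'n'->'N', 'e'->'E', 'z'->'Z'
Result: QQARNEZ


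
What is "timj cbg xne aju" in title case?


Input string: 'timj cbg xne aju'
Operation: capitalize first letter of each word
Word transformations: 'timj'->'Timj', 'cbg'->'Cbg', 'xne'->'Xne', 'aju'->'Aju'
Result: Timj Cbg Xne Aju


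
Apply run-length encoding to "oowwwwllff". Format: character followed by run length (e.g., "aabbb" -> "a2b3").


Input: 'oowwwwllff'
Operation: identify consecutive runs
Runs: 'oo' -> o2, 'wwww' -> w4, 'll' -> l2, 'ff' -> f2
Encoded: o2w4l2f2


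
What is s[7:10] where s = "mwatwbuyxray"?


Input string: 'mwatwbuyxray'
Operation: slice [7:10]
Extract characters: s[7]='y', s[8]='x', s[9]='r'
Result: yxr


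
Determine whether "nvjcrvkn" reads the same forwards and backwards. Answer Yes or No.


Input string: 'nvjcrvkn'
Reversed: 'nkvrcjvn'
Compare pairs: s[0]='n' vs s[7]='n' (match), s[1]='v' vs s[6]='k' (mismatch), s[2]='j' vs s[5]='v' (mismatch), s[3]='c' vs s[4]='r' (mismatch)
Palindrome: No


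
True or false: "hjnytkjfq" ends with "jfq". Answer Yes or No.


Input string: 'hjnytkjfq'
Suffix to check: 'jfq'
Last 3 characters of input: 'jfq'
Match: True
Result: Yes


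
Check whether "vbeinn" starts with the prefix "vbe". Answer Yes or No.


Input string: 'vbeinn'
Prefix to check: 'vbe'
First 3 characters of input: 'vbe'
Match: True
Result: Yes


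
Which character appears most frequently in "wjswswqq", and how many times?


Input: 'wjswswqq'
Operation: tally each character
Counts: 'j':1, 'q':2, 's':2, 'w':3
Maximum: 'w' appears 3 times


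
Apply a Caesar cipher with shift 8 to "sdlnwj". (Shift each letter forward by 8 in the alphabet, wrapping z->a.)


Input: 'sdlnwj', shift = 8
Operation: for each letter, (position + 8) mod 26
Mapping: 's'(18+8=26, 26 mod 26=0)->'a', 'd'(3+8=11)->'l', 'l'(11+8=19)->'t', 'n'(13+8=21)->'v', 'w'(22+8=30, 30 mod 26=4)->'e', 'j'(9+8=17)->'r'
Result: altver


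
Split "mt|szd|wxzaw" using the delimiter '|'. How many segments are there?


Input string: 'mt|szd|wxzaw'
Delimiter: '|'
Split result: 'mt', 'szd', 'wxzaw'
Number of parts: 3


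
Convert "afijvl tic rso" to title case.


Input string: 'afijvl tic rso'
Operation: capitalize first letter of each word
Word transformations: 'afijvl'->'Afijvl', 'tic'->'Tic', 'rso'->'Rso'
Result: Afijvl Tic Rso


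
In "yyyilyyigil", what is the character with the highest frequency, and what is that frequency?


Input: 'yyyilyyigil'
Operation: tally each character
Counts: 'g':1, 'i':3, 'l':2, 'y':5
Maximum: 'y' appears 5 times


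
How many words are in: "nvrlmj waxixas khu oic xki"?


Input string: 'nvrlmj waxixas khu oic xki'
Operation: split by spaces
Words found: 'nvrlmj', 'waxixas', 'khu', 'oic', 'xki'
Word count: 5


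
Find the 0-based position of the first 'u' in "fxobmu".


Input string: 'fxobmu'
Target: 'u'
Scanning left to right: s[0]='f', s[1]='x', s[2]='o', s[3]='b', s[4]='m', s[5]='u'
First match at index: 5


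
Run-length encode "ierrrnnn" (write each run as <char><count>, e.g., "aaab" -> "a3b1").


Input: 'ierrrnnn'
Operation: identify consecutive runs
Runs: 'i' -> i1, 'e' -> e1, 'rrr' -> r3, 'nnn' -> n3
Encoded: i1e1r3n3


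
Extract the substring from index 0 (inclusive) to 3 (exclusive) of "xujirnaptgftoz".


Input string: 'xujirnaptgftoz'
Operation: slice [0:3]
Extract characters: s[0]='x', s[1]='u', s[2]='j'
Result: xuj


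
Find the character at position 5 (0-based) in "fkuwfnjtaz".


Input string: 'fkuwfnjtaz'
Operation: get character at index 5
Index mapping: s[0]='f', s[1]='k', s[2]='u', s[3]='w', s[4]='f', s[5]='n'
Result: 'n'


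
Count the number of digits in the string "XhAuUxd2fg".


Input string: 'XhAuUxd2fg'
Operation: count digit characters (0-9)
Scan: 'X', 'h', 'A', 'u', 'U', 'x', 'd', '2'(digit), 'f', 'g'
Digits found: 1
Result: 1


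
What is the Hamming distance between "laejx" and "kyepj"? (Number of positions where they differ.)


String 1: 'laejx'
String 2: 'kyepj'
Compare each position: pos 0: 'l'!='k', pos 1: 'a'!='y', pos 2: 'e'=='e', pos 3: 'j'!='p', pos 4: 'x'!='j'
Differing positions: 4
Hamming distance: 4


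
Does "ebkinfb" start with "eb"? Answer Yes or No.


Input string: 'ebkinfb'
Prefix to check: 'eb'
First 2 characters of input: 'eb'
Match: True
Result: Yes


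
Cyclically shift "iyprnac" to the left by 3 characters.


Input: 'iyprnac', shift = 3
Operation: split at index 3 and swap parts
Front part s[0:3] = 'iyp'
Back part s[3:] = 'rnac'
Rotated = back + front = 'rnac' + 'iyp'
Result: rnaciyp


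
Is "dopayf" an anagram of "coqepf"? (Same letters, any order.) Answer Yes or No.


String 1: 'coqepf' -> sorted: 'cefopq'
String 2: 'dopayf' -> sorted: 'adfopy'
Compare sorted forms: 'cefopq' != 'adfopy'
Anagram: No


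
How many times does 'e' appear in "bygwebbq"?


Input string: 'bygwebbq'
Target character: 'e'
Scan each position: s[4]='e'
Matches found at indices: 4
Total: 1


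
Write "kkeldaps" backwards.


Input string: 'kkeldaps'
Operation: reverse character order
Original order: 'k' -> 'k' -> 'e' -> 'l' -> 'd' -> 'a' -> 'p' -> 's'
Reversed order: 's' -> 'p' -> 'a' -> 'd' -> 'l' -> 'e' -> 'k' -> 'k'
Result: spadlekk


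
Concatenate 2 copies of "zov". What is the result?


Input string: 'zov'
Operation: repeat 2 times
Concatenation: 'zov' + 'zov'
Result: zovzov


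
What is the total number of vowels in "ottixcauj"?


Input string: 'ottixcauj'
Operation: count vowels (a, e, i, o, u)
Scan: s[0]='o' (vowel), s[1]='t', s[2]='t', s[3]='i' (vowel), s[4]='x', s[5]='c', s[6]='a' (vowel), s[7]='u' (vowel), s[8]='j'
Vowels found: 4
Result: 4


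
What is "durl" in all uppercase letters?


Input string: 'durl'
Operation: convert each letter to uppercase
Mapping: 'd'->'D', 'u'->'U', 'r'->'R', 'l'->'L'
Result: DURL


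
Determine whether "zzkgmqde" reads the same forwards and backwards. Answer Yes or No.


Input string: 'zzkgmqde'
Reversed: 'edqmgkzz'
Compare pairs: s[0]='z' vs s[7]='e' (mismatch), s[1]='z' vs s[6]='d' (mismatch), s[2]='k' vs s[5]='q' (mismatch), s[3]='g' vs s[4]='m' (mismatch)
Palindrome: No


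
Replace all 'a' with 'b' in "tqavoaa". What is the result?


Input string: 'tqavoaa'
Operation: replace 'a' with 'b'
Positions of 'a': 2, 5, 6
After replacement: tqbvobb


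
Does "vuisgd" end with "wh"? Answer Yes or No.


Input string: 'vuisgd'
Suffix to check: 'wh'
Last 2 characters of input: 'gd'
Match: False
Result: No


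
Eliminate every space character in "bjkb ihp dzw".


Input string: 'bjkb ihp dzw'
Operation: remove all spaces
Words: 'bjkb', 'ihp', 'dzw'
Join without spaces: bjkbihpdzw


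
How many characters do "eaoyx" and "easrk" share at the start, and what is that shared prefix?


String 1: 'eaoyx'
String 2: 'easrk'
Compare position by position:
pos 0: 'e' vs 'e' match
pos 1: 'a' vs 'a' match
pos 2: 'o' vs 's' differ -> stop
Longest common prefix: "ea" (length 2)


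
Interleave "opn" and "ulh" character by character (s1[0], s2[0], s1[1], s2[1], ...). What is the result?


String 1: 'opn'
String 2: 'ulh'
Operation: alternate characters
Pairs: 'o'+'u', 'p'+'l', 'n'+'h'
Result: ouplnh


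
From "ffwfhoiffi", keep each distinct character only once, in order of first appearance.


Input: 'ffwfhoiffi'
Operation: keep first occurrence of each character
Scan: s[0]='f' new -> keep; s[1]='f' seen -> skip; s[2]='w' new -> keep; s[3]='f' seen -> skip; s[4]='h' new -> keep; s[5]='o' new -> keep; s[6]='i' new -> keep; s[7]='f' seen -> skip; s[8]='f' seen -> skip; s[9]='i' seen -> skip
Result: fwhoi


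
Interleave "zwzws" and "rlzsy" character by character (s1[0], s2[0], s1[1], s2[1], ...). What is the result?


String 1: 'zwzws'
String 2: 'rlzsy'
Operation: alternate characters
Pairs: 'z'+'r', 'w'+'l', 'z'+'z', 'w'+'s', 's'+'y'
Result: zrwlzzwssy


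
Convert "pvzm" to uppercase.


Input string: 'pvzm'
Operation: convert each letter to uppercase
Mapping: 'p'->'P', 'v'->'V', 'z'->'Z', 'm'->'M'
Result: PVZM


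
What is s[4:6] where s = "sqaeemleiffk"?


Input string: 'sqaeemleiffk'
Operation: slice [4:6]
Extract characters: s[4]='e', s[5]='m'
Result: em


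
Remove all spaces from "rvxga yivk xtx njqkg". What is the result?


Input string: 'rvxga yivk xtx njqkg'
Operation: remove all spaces
Words: 'rvxga', 'yivk', 'xtx', 'njqkg'
Join without spaces: rvxgayivkxtxnjqkg


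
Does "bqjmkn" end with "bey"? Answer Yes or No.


Input string: 'bqjmkn'
Suffix to check: 'bey'
Last 3 characters of input: 'mkn'
Match: False
Result: No


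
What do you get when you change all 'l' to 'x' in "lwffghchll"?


Input string: 'lwffghchll'
Operation: replace 'l' with 'x'
Positions of 'l': 0, 8, 9
After replacement: xwffghchxx


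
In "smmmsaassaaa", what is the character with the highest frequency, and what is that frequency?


Input: 'smmmsaassaaa'
Operation: tally each character
Counts: 'a':5, 'm':3, 's':4
Maximum: 'a' appears 5 times


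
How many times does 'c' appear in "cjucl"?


Input string: 'cjucl'
Target character: 'c'
Scan each position: s[0]='c', s[3]='c'
Matches found at indices: 0, 3
Total: 2


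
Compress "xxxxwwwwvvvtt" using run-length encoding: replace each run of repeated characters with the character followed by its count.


Input: 'xxxxwwwwvvvtt'
Operation: identify consecutive runs
Runs: 'xxxx' -> x4, 'wwww' -> w4, 'vvv' -> v3, 'tt' -> t2
Encoded: x4w4v3t2


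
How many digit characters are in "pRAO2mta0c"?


Input string: 'pRAO2mta0c'
Operation: count digit characters (0-9)
Scan: 'p', 'R', 'A', 'O', '2'(digit), 'm', 't', 'a', '0'(digit), 'c'
Digits found: 2
Result: 2


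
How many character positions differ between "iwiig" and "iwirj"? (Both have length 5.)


String 1: 'iwiig'
String 2: 'iwirj'
Compare each position: pos 0: 'i'=='i', pos 1: 'w'=='w', pos 2: 'i'=='i', pos 3: 'i'!='r', pos 4: 'g'!='j'
Differing positions: 2
Hamming distance: 2


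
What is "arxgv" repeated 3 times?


Input string: 'arxgv'
Operation: repeat 3 times
Concatenation: 'arxgv' + 'arxgv' + 'arxgv'
Result: arxgvarxgvarxgv


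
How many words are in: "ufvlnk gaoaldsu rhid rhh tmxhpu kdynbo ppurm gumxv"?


Input string: 'ufvlnk gaoaldsu rhid rhh tmxhpu kdynbo ppurm gumxv'
Operation: split by spaces
Words found: 'ufvlnk', 'gaoaldsu', 'rhid', 'rhh', 'tmxhpu', 'kdynbo', 'ppurm', 'gumxv'
Word count: 8


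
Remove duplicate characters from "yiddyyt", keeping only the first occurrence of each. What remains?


Input: 'yiddyyt'
Operation: keep first occurrence of each character
Scan: s[0]='y' new -> keep; s[1]='i' new -> keep; s[2]='d' new -> keep; s[3]='d' seen -> skip; s[4]='y' seen -> skip; s[5]='y' seen -> skip; s[6]='t' new -> keep
Result: yidt


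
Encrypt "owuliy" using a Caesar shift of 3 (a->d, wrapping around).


Input: 'owuliy', shift = 3
Operation: for each letter, (position + 3) mod 26
Mapping: 'o'(14+3=17)->'r', 'w'(22+3=25)->'z', 'u'(20+3=23)->'x', 'l'(11+3=14)->'o', 'i'(8+3=11)->'l', 'y'(24+3=27, 27 mod 26=1)->'b'
Result: rzxolb


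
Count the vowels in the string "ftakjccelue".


Input string: 'ftakjccelue'
Operation: count vowels (a, e, i, o, u)
Scan: s[0]='f', s[1]='t', s[2]='a' (vowel), s[3]='k', s[4]='j', s[5]='c', s[6]='c', s[7]='e' (vowel), s[8]='l', s[9]='u' (vowel), s[10]='e' (vowel)
Vowels found: 4
Result: 4


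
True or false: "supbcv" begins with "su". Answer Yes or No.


Input string: 'supbcv'
Prefix to check: 'su'
First 2 characters of input: 'su'
Match: True
Result: Yes


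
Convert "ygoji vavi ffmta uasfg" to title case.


Input string: 'ygoji vavi ffmta uasfg'
Operation: capitalize first letter of each word
Word transformations: 'ygoji'->'Ygoji', 'vavi'->'Vavi', 'ffmta'->'Ffmta', 'uasfg'->'Uasfg'
Result: Ygoji Vavi Ffmta Uasfg


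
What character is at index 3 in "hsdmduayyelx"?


Input string: 'hsdmduayyelx'
Operation: get character at index 3
Index mapping: s[0]='h', s[1]='s', s[2]='d', s[3]='m'
Result: 'm'


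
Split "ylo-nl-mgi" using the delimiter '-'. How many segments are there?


Input string: 'ylo-nl-mgi'
Delimiter: '-'
Split result: 'ylo', 'nl', 'mgi'
Number of parts: 3


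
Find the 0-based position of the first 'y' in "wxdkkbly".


Input string: 'wxdkkbly'
Target: 'y'
Scanning left to right: s[0]='w', s[1]='x', s[2]='d', s[3]='k', s[4]='k', s[5]='b', s[6]='l', s[7]='y'
First match at index: 7


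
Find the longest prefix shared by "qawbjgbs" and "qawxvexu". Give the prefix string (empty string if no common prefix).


String 1: 'qawbjgbs'
String 2: 'qawxvexu'
Compare position by position:
pos 0: 'q' vs 'q' match
pos 1: 'a' vs 'a' match
pos 2: 'w' vs 'w' match
pos 3: 'b' vs 'x' differ -> stop
Longest common prefix: "qaw" (length 3)


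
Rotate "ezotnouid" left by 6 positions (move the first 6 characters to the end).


Input: 'ezotnouid', shift = 6
Operation: split at index 6 and swap parts
Front part s[0:6] = 'ezotno'
Back part s[6:] = 'uid'
Rotated = back + front = 'uid' + 'ezotno'
Result: uidezotno


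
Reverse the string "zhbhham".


Input string: 'zhbhham'
Operation: reverse character order
Original order: 'z' -> 'h' -> 'b' -> 'h' -> 'h' -> 'a' -> 'm'
Reversed order: 'm' -> 'a' -> 'h' -> 'h' -> 'b' -> 'h' -> 'z'
Result: mahhbhz


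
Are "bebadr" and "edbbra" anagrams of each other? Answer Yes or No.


String 1: 'bebadr' -> sorted: 'abbder'
String 2: 'edbbra' -> sorted: 'abbder'
Compare sorted forms: 'abbder' == 'abbder'
Anagram: Yes


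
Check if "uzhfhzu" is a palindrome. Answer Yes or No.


Input string: 'uzhfhzu'
Reversed: 'uzhfhzu'
Compare pairs: s[0]='u' vs s[6]='u' (match), s[1]='z' vs s[5]='z' (match), s[2]='h' vs s[4]='h' (match)
Palindrome: Yes


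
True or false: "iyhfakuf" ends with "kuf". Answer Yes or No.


Input string: 'iyhfakuf'
Suffix to check: 'kuf'
Last 3 characters of input: 'kuf'
Match: True
Result: Yes


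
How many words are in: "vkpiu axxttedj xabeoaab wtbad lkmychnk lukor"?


Input string: 'vkpiu axxttedj xabeoaab wtbad lkmychnk lukor'
Operation: split by spaces
Words found: 'vkpiu', 'axxttedj', 'xabeoaab', 'wtbad', 'lkmychnk', 'lukor'
Word count: 6


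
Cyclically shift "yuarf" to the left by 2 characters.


Input: 'yuarf', shift = 2
Operation: split at index 2 and swap parts
Front part s[0:2] = 'yu'
Back part s[2:] = 'arf'
Rotated = back + front = 'arf' + 'yu'
Result: arfyu


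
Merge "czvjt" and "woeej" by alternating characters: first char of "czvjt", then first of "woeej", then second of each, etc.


String 1: 'czvjt'
String 2: 'woeej'
Operation: alternate characters
Pairs: 'c'+'w', 'z'+'o', 'v'+'e', 'j'+'e', 't'+'j'
Result: cwzovejetj


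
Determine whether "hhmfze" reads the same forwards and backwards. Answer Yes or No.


Input string: 'hhmfze'
Reversed: 'ezfmhh'
Compare pairs: s[0]='h' vs s[5]='e' (mismatch), s[1]='h' vs s[4]='z' (mismatch), s[2]='m' vs s[3]='f' (mismatch)
Palindrome: No


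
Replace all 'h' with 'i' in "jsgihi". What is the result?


Input string: 'jsgihi'
Operation: replace 'h' with 'i'
Positions of 'h': 4
After replacement: jsgiii


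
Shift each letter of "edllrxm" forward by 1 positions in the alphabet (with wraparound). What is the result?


Input: 'edllrxm', shift = 1
Operation: for each letter, (position + 1) mod 26
Mapping: 'e'(4+1=5)->'f', 'd'(3+1=4)->'e', 'l'(11+1=12)->'m', 'l'(11+1=12)->'m', 'r'(17+1=18)->'s', 'x'(23+1=24)->'y', 'm'(12+1=13)->'n'
Result: femmsyn


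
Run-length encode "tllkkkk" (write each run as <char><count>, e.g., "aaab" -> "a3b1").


Input: 'tllkkkk'
Operation: identify consecutive runs
Runs: 't' -> t1, 'll' -> l2, 'kkkk' -> k4
Encoded: t1l2k4


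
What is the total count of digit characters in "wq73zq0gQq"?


Input string: 'wq73zq0gQq'
Operation: count digit characters (0-9)
Scan: 'w', 'q', '7'(digit), '3'(digit), 'z', 'q', '0'(digit), 'g', 'Q', 'q'
Digits found: 3
Result: 3


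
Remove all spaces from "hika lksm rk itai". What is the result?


Input string: 'hika lksm rk itai'
Operation: remove all spaces
Words: 'hika', 'lksm', 'rk', 'itai'
Join without spaces: hikalksmrkitai


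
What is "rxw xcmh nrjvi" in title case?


Input string: 'rxw xcmh nrjvi'
Operation: capitalize first letter of each word
Word transformations: 'rxw'->'Rxw', 'xcmh'->'Xcmh', 'nrjvi'->'Nrjvi'
Result: Rxw Xcmh Nrjvi


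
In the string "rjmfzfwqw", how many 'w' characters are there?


Input string: 'rjmfzfwqw'
Target character: 'w'
Scan each position: s[6]='w', s[8]='w'
Matches found at indices: 6, 8
Total: 2


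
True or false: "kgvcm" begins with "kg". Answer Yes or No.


Input string: 'kgvcm'
Prefix to check: 'kg'
First 2 characters of input: 'kg'
Match: True
Result: Yes


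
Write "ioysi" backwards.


Input string: 'ioysi'
Operation: reverse character order
Original order: 'i' -> 'o' -> 'y' -> 's' -> 'i'
Reversed order: 'i' -> 's' -> 'y' -> 'o' -> 'i'
Result: isyoi


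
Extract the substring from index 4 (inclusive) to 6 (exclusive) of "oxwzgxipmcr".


Input string: 'oxwzgxipmcr'
Operation: slice [4:6]
Extract characters: s[4]='g', s[5]='x'
Result: gx


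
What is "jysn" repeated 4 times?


Input string: 'jysn'
Operation: repeat 4 times
Concatenation: 'jysn' + 'jysn' + 'jysn' + 'jysn'
Result: jysnjysnjysnjysn


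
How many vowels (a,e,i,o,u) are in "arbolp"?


Input string: 'arbolp'
Operation: count vowels (a, e, i, o, u)
Scan: s[0]='a' (vowel), s[1]='r', s[2]='b', s[3]='o' (vowel), s[4]='l', s[5]='p'
Vowels found: 2
Result: 2


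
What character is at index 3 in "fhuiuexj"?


Input string: 'fhuiuexj'
Operation: get character at index 3
Index mapping: s[0]='f', s[1]='h', s[2]='u', s[3]='i'
Result: 'i'


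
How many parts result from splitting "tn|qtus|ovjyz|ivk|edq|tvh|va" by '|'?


Input string: 'tn|qtus|ovjyz|ivk|edq|tvh|va'
Delimiter: '|'
Split result: 'tn', 'qtus', 'ovjyz', 'ivk', 'edq', 'tvh', 'va'
Number of parts: 7


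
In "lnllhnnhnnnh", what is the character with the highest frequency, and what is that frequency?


Input: 'lnllhnnhnnnh'
Operation: tally each character
Counts: 'h':3, 'l':3, 'n':6
Maximum: 'n' appears 6 times


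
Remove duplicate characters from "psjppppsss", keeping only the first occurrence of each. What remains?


Input: 'psjppppsss'
Operation: keep first occurrence of each character
Scan: s[0]='p' new -> keep; s[1]='s' new -> keep; s[2]='j' new -> keep; s[3]='p' seen -> skip; s[4]='p' seen -> skip; s[5]='p' seen -> skip; s[6]='p' seen -> skip; s[7]='s' seen -> skip; s[8]='s' seen -> skip; s[9]='s' seen -> skip
Result: psj


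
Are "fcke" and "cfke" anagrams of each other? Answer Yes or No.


String 1: 'fcke' -> sorted: 'cefk'
String 2: 'cfke' -> sorted: 'cefk'
Compare sorted forms: 'cefk' == 'cefk'
Anagram: Yes


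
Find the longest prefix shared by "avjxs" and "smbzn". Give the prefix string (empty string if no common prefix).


String 1: 'avjxs'
String 2: 'smbzn'
Compare position by position:
pos 0: 'a' vs 's' differ -> stop
Longest common prefix: "" (length 0)


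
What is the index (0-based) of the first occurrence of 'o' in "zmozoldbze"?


Input string: 'zmozoldbze'
Target: 'o'
Scanning left to right: s[0]='z', s[1]='m', s[2]='o'
First match at index: 2


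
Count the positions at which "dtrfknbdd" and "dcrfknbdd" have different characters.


String 1: 'dtrfknbdd'
String 2: 'dcrfknbdd'
Compare each position: pos 0: 'd'=='d', pos 1: 't'!='c', pos 2: 'r'=='r', pos 3: 'f'=='f', pos 4: 'k'=='k', pos 5: 'n'=='n', pos 6: 'b'=='b', pos 7: 'd'=='d', pos 8: 'd'=='d'
Differing positions: 1
Hamming distance: 1


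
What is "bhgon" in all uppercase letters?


Input string: 'bhgon'
Operation: convert each letter to uppercase
Mapping: 'b'->'B', 'h'->'H', 'g'->'G', 'o'->'O', 'n'->'N'
Result: BHGON


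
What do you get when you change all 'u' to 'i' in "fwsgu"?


Input string: 'fwsgu'
Operation: replace 'u' with 'i'
Positions of 'u': 4
After replacement: fwsgi


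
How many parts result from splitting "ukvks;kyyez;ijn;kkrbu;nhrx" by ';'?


Input string: 'ukvks;kyyez;ijn;kkrbu;nhrx'
Delimiter: ';'
Split result: 'ukvks', 'kyyez', 'ijn', 'kkrbu', 'nhrx'
Number of parts: 5


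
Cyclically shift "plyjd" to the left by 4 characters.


Input: 'plyjd', shift = 4
Operation: split at index 4 and swap parts
Front part s[0:4] = 'plyj'
Back part s[4:] = 'd'
Rotated = back + front = 'd' + 'plyj'
Result: dplyj


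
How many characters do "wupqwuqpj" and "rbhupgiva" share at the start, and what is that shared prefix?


String 1: 'wupqwuqpj'
String 2: 'rbhupgiva'
Compare position by position:
pos 0: 'w' vs 'r' differ -> stop
Longest common prefix: "" (length 0)


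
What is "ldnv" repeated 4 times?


Input string: 'ldnv'
Operation: repeat 4 times
Concatenation: 'ldnv' + 'ldnv' + 'ldnv' + 'ldnv'
Result: ldnvldnvldnvldnv


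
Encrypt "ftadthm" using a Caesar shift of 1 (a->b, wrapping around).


Input: 'ftadthm', shift = 1
Operation: for each letter, (position + 1) mod 26
Mapping: 'f'(5+1=6)->'g', 't'(19+1=20)->'u', 'a'(0+1=1)->'b', 'd'(3+1=4)->'e', 't'(19+1=20)->'u', 'h'(7+1=8)->'i', 'm'(12+1=13)->'n'
Result: gubeuin
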